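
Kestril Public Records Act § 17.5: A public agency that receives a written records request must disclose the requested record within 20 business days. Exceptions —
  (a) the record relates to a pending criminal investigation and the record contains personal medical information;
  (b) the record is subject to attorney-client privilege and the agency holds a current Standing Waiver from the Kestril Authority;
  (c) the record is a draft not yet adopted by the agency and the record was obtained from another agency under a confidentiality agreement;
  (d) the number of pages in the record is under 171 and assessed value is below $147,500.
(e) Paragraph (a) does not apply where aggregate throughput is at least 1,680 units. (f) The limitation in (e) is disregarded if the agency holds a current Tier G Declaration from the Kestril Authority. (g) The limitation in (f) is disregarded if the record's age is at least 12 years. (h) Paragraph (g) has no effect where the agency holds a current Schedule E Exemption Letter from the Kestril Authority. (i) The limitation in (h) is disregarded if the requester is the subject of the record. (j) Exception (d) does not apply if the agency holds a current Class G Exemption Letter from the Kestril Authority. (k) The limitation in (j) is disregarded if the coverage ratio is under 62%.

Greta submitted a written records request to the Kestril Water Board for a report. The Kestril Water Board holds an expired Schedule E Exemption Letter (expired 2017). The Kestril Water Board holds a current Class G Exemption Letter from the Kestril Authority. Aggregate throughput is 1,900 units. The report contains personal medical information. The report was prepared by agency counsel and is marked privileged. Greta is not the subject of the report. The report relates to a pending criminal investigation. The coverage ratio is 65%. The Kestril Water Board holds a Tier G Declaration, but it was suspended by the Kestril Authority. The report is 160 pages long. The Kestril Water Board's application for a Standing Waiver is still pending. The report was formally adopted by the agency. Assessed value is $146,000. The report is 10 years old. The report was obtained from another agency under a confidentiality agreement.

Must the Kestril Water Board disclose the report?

Exception (a) is satisfied on its face — the report relates to a pending investigation; the report contains personal medical information. But: (e) operates against (a): aggregate throughput is 1,900 units, meeting the 1,680 units threshold. (f) is inapplicable (no current Tier G Declaration is held), so (e) stands. (a) is therefore removed.
Exception (b) fails — the Standing Waiver is not current.
Exception (c) requires that the record is a draft not yet adopted by the agency; but the report has been formally adopted, so (c) is unavailable.
Exception (d): the number of pages in the record is 160, under the 171 limit; assessed value is $146,000, below the $147,500 limit — every condition holds. Turning to paragraphs (j)–(k): (j) operates against (d): a current Class G Exemption Letter is held. (k), which would lift (j), is not triggered — the coverage ratio is 65%, not under 62%. So (d) is unavailable.
Every exception is unavailable, so the rule governs.

Yes — the Kestril Water Board must disclose the report.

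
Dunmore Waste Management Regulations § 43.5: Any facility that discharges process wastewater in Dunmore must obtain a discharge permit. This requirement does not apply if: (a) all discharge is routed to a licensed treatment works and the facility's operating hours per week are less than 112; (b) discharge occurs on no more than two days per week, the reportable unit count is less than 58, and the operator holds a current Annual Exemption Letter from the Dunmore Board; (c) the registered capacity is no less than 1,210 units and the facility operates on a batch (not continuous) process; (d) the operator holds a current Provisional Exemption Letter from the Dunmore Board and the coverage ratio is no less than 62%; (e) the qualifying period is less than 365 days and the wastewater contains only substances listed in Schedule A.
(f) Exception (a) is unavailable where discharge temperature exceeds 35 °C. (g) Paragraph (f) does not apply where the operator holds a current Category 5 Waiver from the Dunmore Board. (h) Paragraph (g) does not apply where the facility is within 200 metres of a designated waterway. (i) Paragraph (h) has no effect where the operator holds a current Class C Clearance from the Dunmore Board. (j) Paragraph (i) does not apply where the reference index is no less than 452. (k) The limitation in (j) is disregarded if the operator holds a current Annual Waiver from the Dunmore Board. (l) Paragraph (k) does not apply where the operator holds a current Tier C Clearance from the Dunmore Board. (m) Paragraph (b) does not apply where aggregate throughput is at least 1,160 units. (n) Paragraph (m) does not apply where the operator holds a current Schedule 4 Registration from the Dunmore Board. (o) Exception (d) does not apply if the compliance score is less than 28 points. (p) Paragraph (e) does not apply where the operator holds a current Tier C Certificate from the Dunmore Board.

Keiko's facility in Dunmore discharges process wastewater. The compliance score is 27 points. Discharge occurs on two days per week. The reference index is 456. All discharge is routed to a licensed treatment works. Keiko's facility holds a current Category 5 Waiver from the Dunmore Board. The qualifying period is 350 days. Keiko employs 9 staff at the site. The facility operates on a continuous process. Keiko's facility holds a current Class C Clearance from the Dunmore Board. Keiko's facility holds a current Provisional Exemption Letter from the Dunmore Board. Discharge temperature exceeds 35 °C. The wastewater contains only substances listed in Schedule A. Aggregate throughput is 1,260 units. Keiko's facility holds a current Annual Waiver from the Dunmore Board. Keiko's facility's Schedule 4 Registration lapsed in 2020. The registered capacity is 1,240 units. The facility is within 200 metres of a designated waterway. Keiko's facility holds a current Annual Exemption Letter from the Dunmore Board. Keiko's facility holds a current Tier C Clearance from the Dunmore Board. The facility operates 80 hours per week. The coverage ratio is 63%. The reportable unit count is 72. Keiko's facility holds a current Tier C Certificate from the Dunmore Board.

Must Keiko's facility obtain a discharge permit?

Exception (a) is satisfied on its face — discharge is routed to a licensed treatment works; the facility's operating hours per week are 80, less than the 112 limit. Turning to paragraphs (f)–(l): (f) applies — discharge temperature exceeds 35 °C. (g) operates (a current Category 5 Waiver is held), but is itself disapplied by (h): (h) operates against (g): the facility is within 200 m of a designated waterway. (i) would limit (h) — a current Class C Clearance is held — but (j) sets (i) aside: (j) operates against (i): the reference index is 456, meeting the 452 threshold. (k) would limit (j) — a current Annual Waiver is held — but (l) sets (k) aside: (l) applies — a current Tier C Clearance is held. Exception (a) does not apply.
Exception (b) fails — the reportable unit count is 72, not less than 58.
Exception (c) fails — the facility operates on a continuous process.
All of (d)'s requirements are met (a current Provisional Exemption Letter is held; the coverage ratio is 63%, meeting the 62% threshold). But: (o) applies — the compliance score is 27 points, less than the 28 points limit. Exception (d) does not apply.
Exception (e)'s conditions are all satisfied: the qualifying period is 350 days, less than the 365 days limit; the wastewater is Schedule-A-only. Turning to paragraph (p): (p) is triggered — a current Tier C Certificate is held. (e) is therefore removed.
No exception displaces § 43.5.

Yes — Keiko's facility must obtain a discharge permit.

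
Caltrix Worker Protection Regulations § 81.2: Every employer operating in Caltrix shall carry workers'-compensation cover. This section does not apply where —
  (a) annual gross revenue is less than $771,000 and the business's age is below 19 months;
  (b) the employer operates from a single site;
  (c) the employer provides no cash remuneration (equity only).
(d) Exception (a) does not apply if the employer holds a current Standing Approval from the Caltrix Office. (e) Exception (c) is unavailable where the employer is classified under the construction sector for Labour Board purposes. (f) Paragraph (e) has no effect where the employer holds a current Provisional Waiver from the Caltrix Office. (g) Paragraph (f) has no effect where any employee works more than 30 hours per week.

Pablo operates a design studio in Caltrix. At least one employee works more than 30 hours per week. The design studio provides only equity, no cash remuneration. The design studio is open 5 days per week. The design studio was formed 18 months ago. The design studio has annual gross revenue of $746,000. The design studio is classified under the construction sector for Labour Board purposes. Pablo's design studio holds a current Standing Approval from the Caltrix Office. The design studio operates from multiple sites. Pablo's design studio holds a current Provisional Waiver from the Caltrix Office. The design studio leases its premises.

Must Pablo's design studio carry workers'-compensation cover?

Yes — Pablo's design studio must carry workers'-compensation cover.

Exception (a): annual gross revenue is $746,000, less than the $771,000 limit; the business's age is 18 months, below the 19 months limit — every condition holds. But applying paragraph (d): (d) operates against (a): a current Standing Approval is held. Exception (a) does not apply.
Exception (b) fails — the employer operates from multiple sites.
Exception (c) is satisfied on its face — remuneration is equity-only. Turning to paragraphs (e)–(g): (e) applies — the design studio is classified under the construction sector. (f) is engaged (a current Provisional Waiver is held), but is itself disapplied by (g): (g) is engaged — at least one employee exceeds 30 hours/week. So (c) is unavailable.
No exception is made out. Pablo's design studio falls within the general rule.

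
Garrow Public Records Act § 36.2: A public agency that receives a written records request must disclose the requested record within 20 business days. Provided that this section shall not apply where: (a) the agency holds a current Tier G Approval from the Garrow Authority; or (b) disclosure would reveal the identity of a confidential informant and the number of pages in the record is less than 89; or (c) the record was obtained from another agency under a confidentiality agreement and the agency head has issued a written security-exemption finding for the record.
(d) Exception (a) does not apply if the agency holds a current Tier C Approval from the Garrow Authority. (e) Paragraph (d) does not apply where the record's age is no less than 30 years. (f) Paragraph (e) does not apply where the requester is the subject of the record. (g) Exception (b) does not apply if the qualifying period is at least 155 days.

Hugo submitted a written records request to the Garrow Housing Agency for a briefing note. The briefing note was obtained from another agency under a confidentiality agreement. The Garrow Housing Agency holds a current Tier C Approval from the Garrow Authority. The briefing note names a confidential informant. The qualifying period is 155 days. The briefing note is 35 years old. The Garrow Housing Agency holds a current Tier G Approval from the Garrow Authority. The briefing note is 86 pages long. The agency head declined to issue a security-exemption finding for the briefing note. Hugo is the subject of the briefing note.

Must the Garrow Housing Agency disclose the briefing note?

Yes — the Garrow Housing Agency must disclose the briefing note.

All of (a)'s requirements are met (a current Tier G Approval is held). However, paragraphs (d)–(f) must be considered: (d) operates against (a): a current Tier C Approval is held. (e) operates (the record's age is 35 years, meeting the 30 years threshold), but is overridden by (f): (f) operates against (e): Hugo is the subject of the briefing note. Exception (a) does not apply.
Exception (b): the briefing note names a confidential informant; the number of pages in the record is 86, less than the 89 limit — every condition holds. Turning to paragraph (g): (g) operates against (b): the qualifying period is 155 days, meeting the 155 days threshold. Exception (b) does not apply.
Exception (c) requires that the agency head has issued a written security-exemption finding for the record; but the agency head declined to issue a security-exemption finding, so (c) is unavailable.
None of the exceptions is available; § 36.2 applies in full.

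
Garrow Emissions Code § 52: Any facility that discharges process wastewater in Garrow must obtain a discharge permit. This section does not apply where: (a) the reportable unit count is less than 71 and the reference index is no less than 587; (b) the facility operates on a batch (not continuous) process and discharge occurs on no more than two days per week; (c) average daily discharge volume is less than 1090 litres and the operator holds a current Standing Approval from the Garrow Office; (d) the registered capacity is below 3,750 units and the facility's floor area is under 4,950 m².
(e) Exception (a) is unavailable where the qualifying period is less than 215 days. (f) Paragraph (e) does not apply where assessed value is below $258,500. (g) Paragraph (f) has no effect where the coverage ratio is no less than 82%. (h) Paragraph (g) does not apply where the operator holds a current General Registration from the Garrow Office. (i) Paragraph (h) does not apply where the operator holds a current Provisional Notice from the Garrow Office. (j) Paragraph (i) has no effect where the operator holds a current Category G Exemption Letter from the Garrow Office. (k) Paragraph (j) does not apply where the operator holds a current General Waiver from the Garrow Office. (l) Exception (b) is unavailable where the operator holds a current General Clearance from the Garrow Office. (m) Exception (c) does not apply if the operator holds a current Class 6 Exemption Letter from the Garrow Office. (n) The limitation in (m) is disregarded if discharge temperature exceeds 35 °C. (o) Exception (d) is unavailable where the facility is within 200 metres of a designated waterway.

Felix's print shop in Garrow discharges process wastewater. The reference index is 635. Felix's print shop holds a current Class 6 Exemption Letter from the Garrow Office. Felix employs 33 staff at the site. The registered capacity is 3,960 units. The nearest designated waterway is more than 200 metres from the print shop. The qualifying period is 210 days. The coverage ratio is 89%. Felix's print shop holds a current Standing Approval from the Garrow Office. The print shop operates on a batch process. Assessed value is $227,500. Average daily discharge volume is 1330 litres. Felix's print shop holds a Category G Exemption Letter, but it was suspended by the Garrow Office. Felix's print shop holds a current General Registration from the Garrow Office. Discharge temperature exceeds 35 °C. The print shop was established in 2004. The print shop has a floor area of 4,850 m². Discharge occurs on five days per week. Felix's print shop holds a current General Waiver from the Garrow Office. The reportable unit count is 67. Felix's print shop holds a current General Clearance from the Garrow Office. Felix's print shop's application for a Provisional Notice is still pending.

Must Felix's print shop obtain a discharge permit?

No — exception (a) applies; Felix's print shop is not required to obtain a discharge permit.

Exception (a) is satisfied on its face — the reportable unit count is 67, less than the 71 limit; the reference index is 635, meeting the 587 threshold. Under paragraphs (e)–(k): (e) would limit (a) — the qualifying period is 210 days, less than the 215 days limit — but (f) sets (e) aside: (f) operates against (e): assessed value is $227,500, below the $258,500 limit. (g) operates (the coverage ratio is 89%, meeting the 82% threshold), but is itself disapplied by (h): (h) operates against (g): a current General Registration is held. (i), which would lift (h), is not triggered — no current Provisional Notice is held. (a) remains available.
Exception (b) requires that discharge occurs on no more than two days per week; but discharge occurs on five days per week, so (b) is unavailable.
Exception (c) requires that average daily discharge volume is less than 1090 litres; but average daily discharge volume is 1330 litres, not less than 1090 litres, so (c) is unavailable.
Exception (d) requires that the registered capacity is below 3,750 units; but the registered capacity is 3,960 units, not below 3,750 units, so (d) is unavailable.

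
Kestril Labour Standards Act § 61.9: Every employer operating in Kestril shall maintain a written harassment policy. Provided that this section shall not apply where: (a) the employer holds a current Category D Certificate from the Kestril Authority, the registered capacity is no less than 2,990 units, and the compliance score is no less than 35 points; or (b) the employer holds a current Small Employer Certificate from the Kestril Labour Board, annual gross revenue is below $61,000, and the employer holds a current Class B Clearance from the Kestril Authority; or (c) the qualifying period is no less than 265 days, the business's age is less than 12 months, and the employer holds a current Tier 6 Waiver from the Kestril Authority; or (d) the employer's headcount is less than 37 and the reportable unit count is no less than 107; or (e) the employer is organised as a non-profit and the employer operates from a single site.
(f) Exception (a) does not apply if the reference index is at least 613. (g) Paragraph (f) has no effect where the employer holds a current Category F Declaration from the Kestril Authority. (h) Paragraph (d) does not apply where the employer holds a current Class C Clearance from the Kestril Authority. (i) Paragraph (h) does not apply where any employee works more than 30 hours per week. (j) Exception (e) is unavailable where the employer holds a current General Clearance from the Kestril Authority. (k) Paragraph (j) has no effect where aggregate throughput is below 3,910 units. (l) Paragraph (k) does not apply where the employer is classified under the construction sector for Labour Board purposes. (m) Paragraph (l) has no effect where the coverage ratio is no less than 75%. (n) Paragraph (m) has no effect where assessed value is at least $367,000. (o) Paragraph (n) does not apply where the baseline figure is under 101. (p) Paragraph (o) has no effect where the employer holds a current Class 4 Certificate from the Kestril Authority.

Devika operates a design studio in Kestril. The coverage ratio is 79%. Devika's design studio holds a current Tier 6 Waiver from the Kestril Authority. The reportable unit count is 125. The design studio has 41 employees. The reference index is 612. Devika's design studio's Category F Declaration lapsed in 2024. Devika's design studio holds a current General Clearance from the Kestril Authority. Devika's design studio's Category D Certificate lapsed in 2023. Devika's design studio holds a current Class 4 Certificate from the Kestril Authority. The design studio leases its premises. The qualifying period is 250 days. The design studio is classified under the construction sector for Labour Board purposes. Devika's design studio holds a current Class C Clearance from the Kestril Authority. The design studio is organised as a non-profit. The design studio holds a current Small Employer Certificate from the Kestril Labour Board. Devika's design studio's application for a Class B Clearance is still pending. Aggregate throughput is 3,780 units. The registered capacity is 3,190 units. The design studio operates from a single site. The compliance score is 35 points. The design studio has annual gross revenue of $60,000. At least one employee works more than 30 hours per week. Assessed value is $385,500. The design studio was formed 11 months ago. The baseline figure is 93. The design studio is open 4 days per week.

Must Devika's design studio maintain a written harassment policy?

Exception (a) fails — no current Category D Certificate is held.
Exception (b) does not apply: there is no Class B Clearance in force.
Exception (c) requires that the qualifying period is no less than 265 days; but the qualifying period is 250 days, short of 265 days, so (c) is unavailable.
Exception (d) does not apply: the employer's headcount is 41, not less than 37.
All of (e)'s requirements are met (the employer is a non-profit; the employer operates from a single site). Turning to paragraphs (j)–(p): (j) operates against (e): a current General Clearance is held. (k) would limit (j) — aggregate throughput is 3,780 units, below the 3,910 units limit — but (l) sets (k) aside: (l) operates against (k): the design studio is classified under the construction sector. (m) would limit (l) — the coverage ratio is 79%, meeting the 75% threshold — but (n) sets (m) aside: (n) operates against (m): assessed value is $385,500, meeting the $367,000 threshold. (o) is engaged (the baseline figure is 93, under the 101 limit), but is set aside by (p): (p) operates against (o): a current Class 4 Certificate is held. So (e) is unavailable.
Every exception is unavailable, so the rule governs.

Yes — Devika's design studio must maintain a written harassment policy.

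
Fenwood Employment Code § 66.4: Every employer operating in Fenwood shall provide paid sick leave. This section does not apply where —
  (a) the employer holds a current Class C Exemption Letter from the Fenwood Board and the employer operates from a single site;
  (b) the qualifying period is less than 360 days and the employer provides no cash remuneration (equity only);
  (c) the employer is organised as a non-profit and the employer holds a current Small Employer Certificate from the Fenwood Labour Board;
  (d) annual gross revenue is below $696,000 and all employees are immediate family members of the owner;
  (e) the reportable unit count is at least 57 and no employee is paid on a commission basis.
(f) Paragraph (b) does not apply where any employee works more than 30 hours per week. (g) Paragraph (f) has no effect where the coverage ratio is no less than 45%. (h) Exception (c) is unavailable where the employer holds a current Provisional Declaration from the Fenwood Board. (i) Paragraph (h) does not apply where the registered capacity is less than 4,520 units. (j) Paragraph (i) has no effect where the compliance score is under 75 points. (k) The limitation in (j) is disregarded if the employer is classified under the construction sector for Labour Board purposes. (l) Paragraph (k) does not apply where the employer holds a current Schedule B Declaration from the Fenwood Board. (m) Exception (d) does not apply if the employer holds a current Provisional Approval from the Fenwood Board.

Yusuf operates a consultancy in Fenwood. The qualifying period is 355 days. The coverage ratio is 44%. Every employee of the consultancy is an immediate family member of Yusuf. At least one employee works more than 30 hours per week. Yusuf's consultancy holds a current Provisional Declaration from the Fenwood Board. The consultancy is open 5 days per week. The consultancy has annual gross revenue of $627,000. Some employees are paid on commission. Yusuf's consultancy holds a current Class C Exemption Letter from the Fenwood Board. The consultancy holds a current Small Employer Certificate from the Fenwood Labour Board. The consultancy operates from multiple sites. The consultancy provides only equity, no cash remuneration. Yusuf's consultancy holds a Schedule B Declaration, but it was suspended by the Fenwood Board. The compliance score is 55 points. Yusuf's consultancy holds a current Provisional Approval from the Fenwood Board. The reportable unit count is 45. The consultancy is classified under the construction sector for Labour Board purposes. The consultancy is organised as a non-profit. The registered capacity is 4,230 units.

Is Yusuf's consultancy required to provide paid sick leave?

No — exception (c) applies; Yusuf's consultancy is not required to provide paid sick leave.

Exception (a) does not apply: the employer operates from multiple sites.
Exception (b) is satisfied on its face — the qualifying period is 355 days, less than the 360 days limit; remuneration is equity-only. But applying paragraphs (f)–(g): (f) is engaged — at least one employee exceeds 30 hours/week. (g), which would lift (f), is inapplicable — the coverage ratio is 44%, short of 45%. (b) is therefore removed.
Exception (c)'s conditions are all satisfied: the employer is a non-profit; a current Small Employer Certificate is held. Under paragraphs (h)–(l): (h) would limit (c) — a current Provisional Declaration is held — but (i) sets (h) aside: (i) applies — the registered capacity is 4,230 units, less than the 4,520 units limit. (j) would limit (i) — the compliance score is 55 points, under the 75 points limit — but (k) sets (j) aside: (k) operates against (j): the consultancy is classified under the construction sector. (l) is inapplicable (there is no Schedule B Declaration in force), so (k) stands. So (c) applies.
Exception (d)'s conditions are all satisfied: annual gross revenue is $627,000, below the $696,000 limit; every employee is an immediate family member. Turning to paragraph (m): (m) applies — a current Provisional Approval is held. So (d) is unavailable.
Exception (e) does not apply: the reportable unit count is 45, short of 57.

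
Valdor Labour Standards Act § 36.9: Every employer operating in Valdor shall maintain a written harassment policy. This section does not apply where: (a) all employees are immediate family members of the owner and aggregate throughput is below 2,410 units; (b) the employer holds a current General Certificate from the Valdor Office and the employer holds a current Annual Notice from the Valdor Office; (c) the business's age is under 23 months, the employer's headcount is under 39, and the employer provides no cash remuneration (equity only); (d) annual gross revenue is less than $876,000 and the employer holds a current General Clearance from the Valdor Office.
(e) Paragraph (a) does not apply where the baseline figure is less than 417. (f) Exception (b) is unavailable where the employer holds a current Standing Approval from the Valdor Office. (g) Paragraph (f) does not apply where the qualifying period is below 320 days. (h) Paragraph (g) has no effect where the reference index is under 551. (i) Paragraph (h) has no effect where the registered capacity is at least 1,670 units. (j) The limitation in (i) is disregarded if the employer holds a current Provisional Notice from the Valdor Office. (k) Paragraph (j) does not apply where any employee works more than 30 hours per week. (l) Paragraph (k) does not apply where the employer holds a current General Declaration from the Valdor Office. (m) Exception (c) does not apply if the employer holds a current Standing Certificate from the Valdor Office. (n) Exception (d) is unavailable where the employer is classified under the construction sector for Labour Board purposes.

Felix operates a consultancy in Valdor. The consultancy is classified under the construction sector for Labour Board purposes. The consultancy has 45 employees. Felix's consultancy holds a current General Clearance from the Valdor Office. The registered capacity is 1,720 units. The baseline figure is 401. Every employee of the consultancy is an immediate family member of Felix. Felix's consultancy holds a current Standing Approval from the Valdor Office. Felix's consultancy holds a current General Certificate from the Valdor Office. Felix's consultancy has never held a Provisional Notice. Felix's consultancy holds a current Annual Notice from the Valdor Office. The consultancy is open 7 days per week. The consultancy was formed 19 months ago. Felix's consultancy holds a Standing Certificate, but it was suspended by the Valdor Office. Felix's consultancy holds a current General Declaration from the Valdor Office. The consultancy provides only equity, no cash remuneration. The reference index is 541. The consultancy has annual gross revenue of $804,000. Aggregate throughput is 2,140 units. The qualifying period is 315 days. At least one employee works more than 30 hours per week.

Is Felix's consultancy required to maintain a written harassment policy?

Exception (a): every employee is an immediate family member; aggregate throughput is 2,140 units, below the 2,410 units limit — every condition holds. But: (e) is engaged — the baseline figure is 401, less than the 417 limit. (a) is therefore removed.
Exception (b)'s conditions are all satisfied: a current General Certificate is held; a current Annual Notice is held. Considering the limiting provisions: (f) would limit (b) — a current Standing Approval is held — but (g) sets (f) aside: (g) is engaged — the qualifying period is 315 days, below the 320 days limit. (h) would limit (g) — the reference index is 541, under the 551 limit — but (i) sets (h) aside: (i) operates against (h): the registered capacity is 1,720 units, meeting the 1,670 units threshold. (j), which would lift (i), is inapplicable — there is no Provisional Notice in force. (b) remains available.
Exception (c) requires that the employer's headcount is under 39; but the employer's headcount is 45, not under 39, so (c) is unavailable.
Exception (d) is satisfied on its face — annual gross revenue is $804,000, less than the $876,000 limit; a current General Clearance is held. Turning to paragraph (n): (n) is engaged — the consultancy is classified under the construction sector. (d) is therefore removed.

No — exception (b) applies; Felix's consultancy is not required to maintain a written harassment policy.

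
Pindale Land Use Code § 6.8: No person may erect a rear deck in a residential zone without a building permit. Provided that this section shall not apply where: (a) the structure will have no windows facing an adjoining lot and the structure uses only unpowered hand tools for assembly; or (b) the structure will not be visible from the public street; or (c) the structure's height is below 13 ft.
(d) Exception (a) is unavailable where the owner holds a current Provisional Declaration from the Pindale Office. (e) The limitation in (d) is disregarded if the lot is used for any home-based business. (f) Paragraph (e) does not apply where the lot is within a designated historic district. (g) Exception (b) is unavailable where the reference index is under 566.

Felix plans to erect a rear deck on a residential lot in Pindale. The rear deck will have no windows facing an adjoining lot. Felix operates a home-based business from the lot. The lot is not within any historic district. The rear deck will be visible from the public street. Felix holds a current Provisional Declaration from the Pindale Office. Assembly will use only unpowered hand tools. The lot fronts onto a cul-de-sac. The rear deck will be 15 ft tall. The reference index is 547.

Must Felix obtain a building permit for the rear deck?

All of (a)'s requirements are met (no windows face an adjoining lot; assembly uses only hand tools). As to paragraphs (d)–(f): (d) is triggered (a current Provisional Declaration is held), but yields to (e): (e) operates — a home-based business operates on the lot. (f) is not engaged (the lot is not in a historic district), so (e) stands. So (a) applies.
Exception (b) fails — the structure will be visible from the street.
Exception (c) fails — the structure's height is 15 ft, not below 13 ft.

No — exception (a) applies; Felix does not need a building permit.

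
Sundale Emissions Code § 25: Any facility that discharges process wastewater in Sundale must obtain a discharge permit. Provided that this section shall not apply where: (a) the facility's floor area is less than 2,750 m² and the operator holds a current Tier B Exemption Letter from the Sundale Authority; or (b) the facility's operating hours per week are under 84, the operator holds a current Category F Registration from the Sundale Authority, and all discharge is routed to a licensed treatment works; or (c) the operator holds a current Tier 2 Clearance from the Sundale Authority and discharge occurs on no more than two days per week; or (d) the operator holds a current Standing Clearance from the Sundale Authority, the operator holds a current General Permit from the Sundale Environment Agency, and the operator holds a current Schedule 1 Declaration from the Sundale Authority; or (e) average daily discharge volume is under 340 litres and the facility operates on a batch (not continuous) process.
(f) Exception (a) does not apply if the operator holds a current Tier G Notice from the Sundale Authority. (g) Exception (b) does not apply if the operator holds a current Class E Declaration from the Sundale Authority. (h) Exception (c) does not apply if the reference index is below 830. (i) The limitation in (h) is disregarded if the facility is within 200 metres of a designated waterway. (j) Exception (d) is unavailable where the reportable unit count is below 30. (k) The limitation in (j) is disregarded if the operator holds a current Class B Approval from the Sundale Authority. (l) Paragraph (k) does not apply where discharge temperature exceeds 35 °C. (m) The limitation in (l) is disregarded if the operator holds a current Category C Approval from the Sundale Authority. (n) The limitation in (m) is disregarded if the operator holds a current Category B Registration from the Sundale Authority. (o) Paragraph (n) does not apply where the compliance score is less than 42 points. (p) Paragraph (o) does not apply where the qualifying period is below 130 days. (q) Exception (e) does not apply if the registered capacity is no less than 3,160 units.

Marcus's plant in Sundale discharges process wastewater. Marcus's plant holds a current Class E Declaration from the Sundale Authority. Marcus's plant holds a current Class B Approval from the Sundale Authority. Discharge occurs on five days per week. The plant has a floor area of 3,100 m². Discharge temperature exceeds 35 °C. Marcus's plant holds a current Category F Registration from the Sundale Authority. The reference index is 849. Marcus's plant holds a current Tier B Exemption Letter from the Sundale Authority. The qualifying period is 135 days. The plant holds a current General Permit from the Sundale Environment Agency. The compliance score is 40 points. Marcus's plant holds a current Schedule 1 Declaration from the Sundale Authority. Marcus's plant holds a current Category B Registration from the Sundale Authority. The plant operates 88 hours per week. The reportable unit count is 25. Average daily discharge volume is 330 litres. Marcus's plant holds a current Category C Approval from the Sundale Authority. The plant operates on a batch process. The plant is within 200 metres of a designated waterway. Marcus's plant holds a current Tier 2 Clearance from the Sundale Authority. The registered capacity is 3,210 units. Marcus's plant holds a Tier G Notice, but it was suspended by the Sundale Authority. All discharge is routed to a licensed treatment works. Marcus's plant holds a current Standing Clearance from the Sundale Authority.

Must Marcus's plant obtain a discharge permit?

No — exception (d) applies; Marcus's plant is not required to obtain a discharge permit.

Exception (a) requires that the facility's floor area is less than 2,750 m²; but the facility's floor area is 3,100 m², not less than 2,750 m², so (a) is unavailable.
Exception (b) fails — the facility's operating hours per week are 88, not under 84.
Exception (c) does not apply: discharge occurs on five days per week.
Exception (d) is satisfied on its face — a current Standing Clearance is held; a current General Permit is held; a current Schedule 1 Declaration is held. Under paragraphs (j)–(p): (j) applies (the reportable unit count is 25, below the 30 limit), but is set aside by (k): (k) is triggered — a current Class B Approval is held. (l) would limit (k) — discharge temperature exceeds 35 °C — but (m) sets (l) aside: (m) applies — a current Category C Approval is held. (n) is engaged (a current Category B Registration is held), but is overridden by (o): (o) operates against (n): the compliance score is 40 points, less than the 42 points limit. (p) does not operate here (the qualifying period is 135 days, not below 130 days), so (o) stands. So (d) applies.
Exception (e) is satisfied on its face — average daily discharge volume is 330 litres, under the 340 litres limit; the facility operates on a batch process. However, paragraph (q) must be considered: (q) operates against (e): the registered capacity is 3,210 units, meeting the 3,160 units threshold. Exception (e) does not apply.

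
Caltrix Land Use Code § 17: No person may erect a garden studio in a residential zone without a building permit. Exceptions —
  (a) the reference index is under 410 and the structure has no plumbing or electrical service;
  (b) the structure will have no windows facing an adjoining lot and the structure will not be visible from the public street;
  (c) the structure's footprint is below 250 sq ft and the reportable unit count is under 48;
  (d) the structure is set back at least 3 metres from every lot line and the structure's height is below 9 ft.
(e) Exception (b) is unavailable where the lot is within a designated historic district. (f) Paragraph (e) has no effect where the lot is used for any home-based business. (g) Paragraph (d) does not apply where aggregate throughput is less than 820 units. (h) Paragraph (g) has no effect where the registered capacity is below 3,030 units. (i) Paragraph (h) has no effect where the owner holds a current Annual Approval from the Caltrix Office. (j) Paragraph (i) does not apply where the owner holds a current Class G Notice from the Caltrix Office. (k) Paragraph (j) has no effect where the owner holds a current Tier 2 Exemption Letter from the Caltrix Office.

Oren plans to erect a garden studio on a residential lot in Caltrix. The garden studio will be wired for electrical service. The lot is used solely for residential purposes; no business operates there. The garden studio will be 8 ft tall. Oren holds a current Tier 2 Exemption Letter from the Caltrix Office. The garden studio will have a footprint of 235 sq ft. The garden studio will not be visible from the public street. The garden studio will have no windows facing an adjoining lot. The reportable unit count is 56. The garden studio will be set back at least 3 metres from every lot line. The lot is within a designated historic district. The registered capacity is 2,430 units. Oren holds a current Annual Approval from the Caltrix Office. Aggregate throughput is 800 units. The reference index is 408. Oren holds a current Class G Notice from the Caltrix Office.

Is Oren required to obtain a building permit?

Yes — Oren must obtain a building permit.

Exception (a) fails — electrical service is planned.
All of (b)'s requirements are met (no windows face an adjoining lot; the structure will not be visible from the street). Turning to paragraphs (e)–(f): (e) is triggered — the lot is in a historic district. (f) is not engaged (the lot is solely residential), so (e) stands. Exception (b) does not apply.
Exception (c) requires that the reportable unit count is under 48; but the reportable unit count is 56, not under 48, so (c) is unavailable.
Exception (d): the setback is at least 3 m on every side; the structure's height is 8 ft, below the 9 ft limit — every condition holds. But applying paragraphs (g)–(k): (g) operates against (d): aggregate throughput is 800 units, less than the 820 units limit. (h) would limit (g) — the registered capacity is 2,430 units, below the 3,030 units limit — but (i) sets (h) aside: (i) operates against (h): a current Annual Approval is held. (j) operates (a current Class G Notice is held), but is overridden by (k): (k) operates against (j): a current Tier 2 Exemption Letter is held. (d) is therefore removed.
None of the exceptions is available; § 17 applies in full.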